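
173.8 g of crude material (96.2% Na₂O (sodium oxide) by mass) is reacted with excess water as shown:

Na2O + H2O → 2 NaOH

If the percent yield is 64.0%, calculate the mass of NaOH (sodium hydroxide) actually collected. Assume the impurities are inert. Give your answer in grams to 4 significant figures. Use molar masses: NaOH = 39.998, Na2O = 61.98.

138.1 g

Pure Na2O available = 173.8 g × 0.962 = 167.20 g.
n(Na2O) = 167.20 g / 61.98 g/mol = 2.6976 mol.
From the equation the Na2O:NaOH mole ratio is 1:2, so n(NaOH) = 2.6976 × 2/1 = 5.3951 mol.
Mass of NaOH = 5.3951 mol × 39.998 g/mol = 215.80 g.
Actual mass collected = 215.80 g × 0.640 = 138.11 g.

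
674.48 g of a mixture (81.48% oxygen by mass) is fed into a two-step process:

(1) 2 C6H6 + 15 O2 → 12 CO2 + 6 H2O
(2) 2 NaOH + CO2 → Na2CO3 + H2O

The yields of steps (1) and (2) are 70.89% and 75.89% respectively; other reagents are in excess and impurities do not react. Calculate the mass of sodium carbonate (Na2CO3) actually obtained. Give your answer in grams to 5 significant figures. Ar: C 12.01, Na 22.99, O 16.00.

Pure O2 = 674.48 × 0.8148 = 549.566 g.
M(O2) = 2(16.00) = 32.00 g/mol.
M(Na2CO3) = 2(22.99) + 12.01 + 3(16.00) = 105.99 g/mol.
n(O2) = 549.566 / 32.00 = 17.1739 mol.
Step 1 (O2:CO2 = 15:12): theoretical n(CO2) = 13.7392 mol; at 70.89% yield, n(CO2) = 9.73969 mol.
Step 2 (CO2:Na2CO3 = 1:1): theoretical n(Na2CO3) = 9.73969 mol, so theoretical mass = 9.73969 × 105.99 = 1032.31 g.
At 75.89% yield, actual mass of Na2CO3 = 1032.31 × 0.7589 = 783.420 g.

783.42 g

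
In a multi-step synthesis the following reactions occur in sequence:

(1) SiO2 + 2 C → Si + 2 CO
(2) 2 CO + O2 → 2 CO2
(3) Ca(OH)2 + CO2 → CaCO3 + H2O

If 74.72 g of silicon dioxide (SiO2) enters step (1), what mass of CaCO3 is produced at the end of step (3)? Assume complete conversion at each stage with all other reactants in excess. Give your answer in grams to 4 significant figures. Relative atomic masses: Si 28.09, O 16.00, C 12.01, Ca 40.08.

M(SiO2) = 28.09 + 2(16.00) = 60.09 g/mol.
M(CaCO3) = 40.08 + 12.01 + 3(16.00) = 100.09 g/mol.
n(SiO2) = 74.72 / 60.09 = 1.2435 mol.
Reaction (1): SiO2→CO ratio 1:2 ⇒ n(CO) = 2.4869 mol.
Reaction (2): CO→CO2 ratio 2:2 ⇒ n(CO2) = 2.4869 mol.
Reaction (3): CO2→CaCO3 ratio 1:1 ⇒ n(CaCO3) = 2.4869 mol.
Mass of CaCO3 = 2.4869 × 100.09 = 248.92 g.

248.9 g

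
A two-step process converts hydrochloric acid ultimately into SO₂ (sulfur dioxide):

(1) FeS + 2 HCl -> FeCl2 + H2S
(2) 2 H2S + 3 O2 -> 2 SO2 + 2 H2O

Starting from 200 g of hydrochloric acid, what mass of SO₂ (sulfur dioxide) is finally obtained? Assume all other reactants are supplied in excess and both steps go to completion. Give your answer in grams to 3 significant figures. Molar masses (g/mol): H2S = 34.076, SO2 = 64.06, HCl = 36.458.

176 g

n(HCl) = 200.0 / 36.458 = 5.486 mol.
Step 1 gives a 2:1 ratio of HCl to H2S, so n(H2S) = 2.743 mol.
In step 2 the H2S:SO2 ratio is 2:2, so n(SO2) = 2.743 mol.
Mass of SO2 = 2.743 × 64.06 = 175.7 g.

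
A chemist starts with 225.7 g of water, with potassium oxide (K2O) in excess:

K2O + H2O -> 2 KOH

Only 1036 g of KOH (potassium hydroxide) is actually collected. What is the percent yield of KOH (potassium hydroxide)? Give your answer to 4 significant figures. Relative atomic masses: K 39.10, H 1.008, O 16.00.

73.69 %

M(H2O) = 2(1.008) + 16.00 = 18.016 g/mol.
M(KOH) = 39.10 + 16.00 + 1.008 = 56.108 g/mol.
n(H2O) = 225.70 g / 18.016 g/mol = 12.528 mol.
From the equation the H2O:KOH mole ratio is 1:2, so n(KOH) = 12.528 × 2/1 = 25.056 mol.
Mass of KOH = 25.056 mol × 56.108 g/mol = 1405.8 g.
This is the theoretical yield. Percent yield = 1036 g / 1405.8 g × 100% = 73.694%.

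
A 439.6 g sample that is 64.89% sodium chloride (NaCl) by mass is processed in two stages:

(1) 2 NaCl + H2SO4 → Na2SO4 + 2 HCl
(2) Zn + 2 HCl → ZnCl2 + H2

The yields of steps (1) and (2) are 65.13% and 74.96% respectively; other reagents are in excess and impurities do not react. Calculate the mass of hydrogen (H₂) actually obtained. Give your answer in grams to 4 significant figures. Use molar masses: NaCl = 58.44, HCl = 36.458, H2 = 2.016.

2.402 g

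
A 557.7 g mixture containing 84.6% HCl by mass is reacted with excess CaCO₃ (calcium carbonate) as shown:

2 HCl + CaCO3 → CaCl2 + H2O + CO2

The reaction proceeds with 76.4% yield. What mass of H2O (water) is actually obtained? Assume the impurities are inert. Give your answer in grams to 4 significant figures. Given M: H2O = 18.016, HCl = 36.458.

89.06 g

Pure HCl available = 557.7 g × 0.846 = 471.81 g.
n(HCl) = 471.81 g / 36.458 g/mol = 12.941 mol.
From the equation the HCl:H2O mole ratio is 2:1, so n(H2O) = 12.941 × 1/2 = 6.4707 mol.
Mass of H2O = 6.4707 mol × 18.016 g/mol = 116.58 g.
Actual mass collected = 116.58 g × 0.764 = 89.064 g.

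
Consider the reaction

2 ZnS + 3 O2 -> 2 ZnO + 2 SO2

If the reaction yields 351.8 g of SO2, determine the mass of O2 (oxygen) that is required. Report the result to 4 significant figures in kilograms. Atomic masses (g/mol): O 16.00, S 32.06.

M(SO2) = 32.06 + 2(16.00) = 64.06 g/mol.
M(O2) = 2(16.00) = 32.00 g/mol.
n(SO2) = 351.80 g / 64.06 g/mol = 5.4917 mol.
From the equation the SO2:O2 mole ratio is 2:3, so n(O2) = 5.4917 × 3/2 = 8.2376 mol.
Mass of O2 = 8.2376 mol × 32.00 g/mol = 263.60 g.
Converting to kg: 263.60 g = 0.2636 kg.

0.2636 kg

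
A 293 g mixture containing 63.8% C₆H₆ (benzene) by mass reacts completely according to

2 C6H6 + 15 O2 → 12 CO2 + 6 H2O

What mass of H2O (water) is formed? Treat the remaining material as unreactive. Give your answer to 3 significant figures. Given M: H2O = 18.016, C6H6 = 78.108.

129 g

Mass of pure C6H6 = 293 g × 0.638 = 186.9 g.
n(C6H6) = 186.9 g / 78.108 g/mol = 2.393 mol.
From the equation the C6H6:H2O mole ratio is 2:6, so n(H2O) = 2.393 × 6/2 = 7.180 mol.
Mass of H2O = 7.180 mol × 18.016 g/mol = 129.4 g.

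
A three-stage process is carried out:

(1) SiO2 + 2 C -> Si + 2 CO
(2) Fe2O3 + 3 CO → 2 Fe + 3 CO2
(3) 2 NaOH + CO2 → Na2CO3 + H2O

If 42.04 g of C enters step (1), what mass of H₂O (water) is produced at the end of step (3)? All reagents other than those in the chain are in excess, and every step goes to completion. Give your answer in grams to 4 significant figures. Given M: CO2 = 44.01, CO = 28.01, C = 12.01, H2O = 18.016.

n(C) = 42.04 / 12.01 = 3.5004 mol.
Reaction (1): C→CO ratio 2:2 ⇒ n(CO) = 3.5004 mol.
Reaction (2): CO→CO2 ratio 3:3 ⇒ n(CO2) = 3.5004 mol.
Reaction (3): CO2→H2O ratio 1:1 ⇒ n(H2O) = 3.5004 mol.
Mass of H2O = 3.5004 × 18.016 = 63.064 g.

63.06 g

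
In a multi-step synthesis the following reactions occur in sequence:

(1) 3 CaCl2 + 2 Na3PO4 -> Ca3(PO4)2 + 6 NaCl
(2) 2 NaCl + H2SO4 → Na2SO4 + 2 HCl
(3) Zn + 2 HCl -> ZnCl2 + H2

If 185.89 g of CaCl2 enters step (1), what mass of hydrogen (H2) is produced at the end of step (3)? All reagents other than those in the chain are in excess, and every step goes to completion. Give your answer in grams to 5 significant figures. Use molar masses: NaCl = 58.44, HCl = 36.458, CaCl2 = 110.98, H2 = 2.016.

n(CaCl2) = 185.89 / 110.98 = 1.67499 mol.
Reaction (1): CaCl2→NaCl ratio 3:6 ⇒ n(NaCl) = 3.34997 mol.
Reaction (2): NaCl→HCl ratio 2:2 ⇒ n(HCl) = 3.34997 mol.
Reaction (3): HCl→H2 ratio 2:1 ⇒ n(H2) = 1.67499 mol.
Mass of H2 = 1.67499 × 2.016 = 3.37677 g.

3.3768 g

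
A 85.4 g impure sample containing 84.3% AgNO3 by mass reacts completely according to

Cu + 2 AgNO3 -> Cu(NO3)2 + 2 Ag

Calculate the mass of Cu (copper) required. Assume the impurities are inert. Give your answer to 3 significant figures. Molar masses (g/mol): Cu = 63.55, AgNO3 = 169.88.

13.5 g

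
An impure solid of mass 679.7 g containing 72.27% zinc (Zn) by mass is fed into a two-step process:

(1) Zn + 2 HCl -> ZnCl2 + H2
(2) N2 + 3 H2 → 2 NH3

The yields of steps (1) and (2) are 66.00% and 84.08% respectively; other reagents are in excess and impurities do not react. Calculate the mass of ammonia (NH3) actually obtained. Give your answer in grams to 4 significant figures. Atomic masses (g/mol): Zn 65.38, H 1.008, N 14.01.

47.35 g

Pure Zn = 679.7 × 0.7227 = 491.22 g.
M(Zn) = 65.38 g/mol.
M(NH3) = 14.01 + 3(1.008) = 17.034 g/mol.
n(Zn) = 491.22 / 65.38 = 7.5133 mol.
Step 1 (Zn:H2 = 1:1): theoretical n(H2) = 7.5133 mol; at 66.00% yield, n(H2) = 4.9588 mol.
Step 2 (H2:NH3 = 3:2): theoretical n(NH3) = 3.3058 mol, so theoretical mass = 3.3058 × 17.034 = 56.312 g.
At 84.08% yield, actual mass of NH3 = 56.312 × 0.8408 = 47.347 g.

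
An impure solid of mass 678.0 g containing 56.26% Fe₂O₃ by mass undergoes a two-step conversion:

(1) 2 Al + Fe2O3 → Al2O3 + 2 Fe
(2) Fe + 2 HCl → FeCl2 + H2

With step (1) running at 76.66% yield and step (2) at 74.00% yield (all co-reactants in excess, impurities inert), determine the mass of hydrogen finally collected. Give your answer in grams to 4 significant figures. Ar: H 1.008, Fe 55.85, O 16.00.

Pure Fe2O3 = 678.0 × 0.5626 = 381.44 g.
M(Fe2O3) = 2(55.85) + 3(16.00) = 159.70 g/mol.
M(H2) = 2(1.008) = 2.016 g/mol.
n(Fe2O3) = 381.44 / 159.70 = 2.3885 mol.
Step 1 (Fe2O3:Fe = 1:2): theoretical n(Fe) = 4.7770 mol; at 76.66% yield, n(Fe) = 3.6620 mol.
Step 2 (Fe:H2 = 1:1): theoretical n(H2) = 3.6620 mol, so theoretical mass = 3.6620 × 2.016 = 7.3827 g.
At 74.00% yield, actual mass of H2 = 7.3827 × 0.7400 = 5.4632 g.

5.463 g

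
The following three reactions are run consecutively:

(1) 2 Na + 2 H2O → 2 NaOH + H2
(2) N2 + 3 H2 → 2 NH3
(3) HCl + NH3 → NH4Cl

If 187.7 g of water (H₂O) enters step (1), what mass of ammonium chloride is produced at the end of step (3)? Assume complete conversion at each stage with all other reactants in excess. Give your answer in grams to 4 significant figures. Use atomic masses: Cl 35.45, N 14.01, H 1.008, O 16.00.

M(H2O) = 2(1.008) + 16.00 = 18.016 g/mol.
M(NH4Cl) = 14.01 + 4(1.008) + 35.45 = 53.492 g/mol.
n(H2O) = 187.7 / 18.016 = 10.419 mol.
Reaction (1): H2O→H2 ratio 2:1 ⇒ n(H2) = 5.2093 mol.
Reaction (2): H2→NH3 ratio 3:2 ⇒ n(NH3) = 3.4728 mol.
Reaction (3): NH3→NH4Cl ratio 1:1 ⇒ n(NH4Cl) = 3.4728 mol.
Mass of NH4Cl = 3.4728 × 53.492 = 185.77 g.

185.8 g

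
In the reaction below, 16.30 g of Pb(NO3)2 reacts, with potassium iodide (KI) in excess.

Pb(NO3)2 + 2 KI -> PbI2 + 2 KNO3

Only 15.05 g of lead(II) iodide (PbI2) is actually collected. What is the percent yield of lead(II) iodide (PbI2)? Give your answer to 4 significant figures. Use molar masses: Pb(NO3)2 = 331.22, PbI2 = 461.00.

n(Pb(NO3)2) = 16.300 g / 331.22 g/mol = 0.049212 mol.
From the equation the Pb(NO3)2:PbI2 mole ratio is 1:1, so n(PbI2) = 0.049212 × 1/1 = 0.049212 mol.
Mass of PbI2 = 0.049212 mol × 461.00 g/mol = 22.687 g.
This is the theoretical yield. Percent yield = 15.05 g / 22.687 g × 100% = 66.338%.

66.34 %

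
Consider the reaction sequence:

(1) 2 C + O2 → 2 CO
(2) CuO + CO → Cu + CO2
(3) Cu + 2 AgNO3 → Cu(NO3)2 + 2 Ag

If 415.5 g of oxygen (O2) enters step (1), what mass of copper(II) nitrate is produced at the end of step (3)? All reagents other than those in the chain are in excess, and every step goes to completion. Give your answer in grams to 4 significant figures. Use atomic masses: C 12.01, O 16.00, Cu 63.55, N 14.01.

M(O2) = 2(16.00) = 32.00 g/mol.
M(Cu(NO3)2) = 63.55 + 2(14.01) + 6(16.00) = 187.57 g/mol.
n(O2) = 415.5 / 32.00 = 12.984 mol.
Reaction (1): O2→CO ratio 1:2 ⇒ n(CO) = 25.969 mol.
Reaction (2): CO→Cu ratio 1:1 ⇒ n(Cu) = 25.969 mol.
Reaction (3): Cu→Cu(NO3)2 ratio 1:1 ⇒ n(Cu(NO3)2) = 25.969 mol.
Mass of Cu(NO3)2 = 25.969 × 187.57 = 4871.0 g.

4871 g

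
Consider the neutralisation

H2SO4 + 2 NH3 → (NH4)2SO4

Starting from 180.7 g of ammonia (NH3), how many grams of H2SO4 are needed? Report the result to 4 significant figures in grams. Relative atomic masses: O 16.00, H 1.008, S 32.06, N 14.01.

M(NH3) = 14.01 + 3(1.008) = 17.034 g/mol.
M(H2SO4) = 2(1.008) + 32.06 + 4(16.00) = 98.076 g/mol.
n(NH3) = 180.70 g / 17.034 g/mol = 10.608 mol.
From the equation the NH3:H2SO4 mole ratio is 2:1, so n(H2SO4) = 10.608 × 1/2 = 5.3041 mol.
Mass of H2SO4 = 5.3041 mol × 98.076 g/mol = 520.20 g.

520.2 g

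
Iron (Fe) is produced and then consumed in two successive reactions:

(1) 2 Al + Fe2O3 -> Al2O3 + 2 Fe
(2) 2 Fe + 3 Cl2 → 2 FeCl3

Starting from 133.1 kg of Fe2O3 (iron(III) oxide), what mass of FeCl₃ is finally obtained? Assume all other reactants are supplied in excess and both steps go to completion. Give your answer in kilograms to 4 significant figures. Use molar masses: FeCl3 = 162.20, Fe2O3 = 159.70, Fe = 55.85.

133.1 kg = 133100 g.
n(Fe2O3) = 133100 / 159.70 = 833.44 mol.
Step 1 gives a 1:2 ratio of Fe2O3 to Fe, so n(Fe) = 1666.9 mol.
In step 2 the Fe:FeCl3 ratio is 2:2, so n(FeCl3) = 1666.9 mol.
Mass of FeCl3 = 1666.9 × 162.20 = 270370 g = 270.4 kg.

270.4 kg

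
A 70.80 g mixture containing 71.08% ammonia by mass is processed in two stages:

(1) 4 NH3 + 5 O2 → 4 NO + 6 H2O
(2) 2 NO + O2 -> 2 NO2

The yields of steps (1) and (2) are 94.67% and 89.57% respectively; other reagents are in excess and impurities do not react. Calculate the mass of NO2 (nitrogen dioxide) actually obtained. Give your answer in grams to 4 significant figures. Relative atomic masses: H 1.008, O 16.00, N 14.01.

Pure NH3 = 70.80 × 0.7108 = 50.325 g.
M(NH3) = 14.01 + 3(1.008) = 17.034 g/mol.
M(NO2) = 14.01 + 2(16.00) = 46.01 g/mol.
n(NH3) = 50.325 / 17.034 = 2.9544 mol.
Step 1 (NH3:NO = 4:4): theoretical n(NO) = 2.9544 mol; at 94.67% yield, n(NO) = 2.7969 mol.
Step 2 (NO:NO2 = 2:2): theoretical n(NO2) = 2.7969 mol, so theoretical mass = 2.7969 × 46.01 = 128.69 g.
At 89.57% yield, actual mass of NO2 = 128.69 × 0.8957 = 115.26 g.

115.3 g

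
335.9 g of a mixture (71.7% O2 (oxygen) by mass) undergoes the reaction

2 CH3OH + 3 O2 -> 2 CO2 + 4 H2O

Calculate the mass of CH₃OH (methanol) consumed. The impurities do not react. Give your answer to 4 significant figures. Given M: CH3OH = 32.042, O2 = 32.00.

160.8 g

Mass of pure O2 = 335.9 g × 0.717 = 240.84 g.
n(O2) = 240.84 g / 32.00 g/mol = 7.5263 mol.
From the equation the O2:CH3OH mole ratio is 3:2, so n(CH3OH) = 7.5263 × 2/3 = 5.0175 mol.
Mass of CH3OH = 5.0175 mol × 32.042 g/mol = 160.77 g.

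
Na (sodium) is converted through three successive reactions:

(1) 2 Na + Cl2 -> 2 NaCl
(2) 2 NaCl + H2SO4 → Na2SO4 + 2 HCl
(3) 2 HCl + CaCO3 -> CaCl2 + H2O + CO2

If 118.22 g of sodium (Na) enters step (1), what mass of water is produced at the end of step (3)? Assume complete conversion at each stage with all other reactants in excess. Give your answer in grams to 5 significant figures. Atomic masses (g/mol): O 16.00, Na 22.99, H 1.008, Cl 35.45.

46.321 g

M(Na) = 22.99 g/mol.
M(H2O) = 2(1.008) + 16.00 = 18.016 g/mol.
n(Na) = 118.22 / 22.99 = 5.14224 mol.
Reaction (1): Na→NaCl ratio 2:2 ⇒ n(NaCl) = 5.14224 mol.
Reaction (2): NaCl→HCl ratio 2:2 ⇒ n(HCl) = 5.14224 mol.
Reaction (3): HCl→H2O ratio 2:1 ⇒ n(H2O) = 2.57112 mol.
Mass of H2O = 2.57112 × 18.016 = 46.3213 g.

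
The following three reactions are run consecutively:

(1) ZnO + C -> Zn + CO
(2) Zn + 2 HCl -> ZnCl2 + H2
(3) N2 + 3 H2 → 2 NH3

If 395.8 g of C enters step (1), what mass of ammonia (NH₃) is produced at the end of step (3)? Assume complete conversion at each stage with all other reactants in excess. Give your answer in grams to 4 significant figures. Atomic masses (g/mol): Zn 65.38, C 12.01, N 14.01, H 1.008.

374.2 g

M(C) = 12.01 g/mol.
M(NH3) = 14.01 + 3(1.008) = 17.034 g/mol.
n(C) = 395.8 / 12.01 = 32.956 mol.
Reaction (1): C→Zn ratio 1:1 ⇒ n(Zn) = 32.956 mol.
Reaction (2): Zn→H2 ratio 1:1 ⇒ n(H2) = 32.956 mol.
Reaction (3): H2→NH3 ratio 3:2 ⇒ n(NH3) = 21.971 mol.
Mass of NH3 = 21.971 × 17.034 = 374.25 g.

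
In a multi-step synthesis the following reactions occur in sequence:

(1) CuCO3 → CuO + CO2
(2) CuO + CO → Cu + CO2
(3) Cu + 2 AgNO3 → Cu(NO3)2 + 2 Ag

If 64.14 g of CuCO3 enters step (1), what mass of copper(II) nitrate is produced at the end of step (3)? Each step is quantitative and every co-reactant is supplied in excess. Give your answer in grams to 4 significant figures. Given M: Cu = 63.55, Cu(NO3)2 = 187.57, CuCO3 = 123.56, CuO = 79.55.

97.37 g

n(CuCO3) = 64.14 / 123.56 = 0.51910 mol.
Reaction (1): CuCO3→CuO ratio 1:1 ⇒ n(CuO) = 0.51910 mol.
Reaction (2): CuO→Cu ratio 1:1 ⇒ n(Cu) = 0.51910 mol.
Reaction (3): Cu→Cu(NO3)2 ratio 1:1 ⇒ n(Cu(NO3)2) = 0.51910 mol.
Mass of Cu(NO3)2 = 0.51910 × 187.57 = 97.368 g.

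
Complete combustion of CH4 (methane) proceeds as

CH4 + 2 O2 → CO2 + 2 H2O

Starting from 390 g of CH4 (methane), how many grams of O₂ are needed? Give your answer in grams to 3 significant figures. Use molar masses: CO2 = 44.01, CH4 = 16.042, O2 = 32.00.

1560 g

n(CH4) = 390.0 g / 16.042 g/mol = 24.31 mol.
From the equation the CH4:O2 mole ratio is 1:2, so n(O2) = 24.31 × 2/1 = 48.62 mol.
Mass of O2 = 48.62 mol × 32.00 g/mol = 1556 g.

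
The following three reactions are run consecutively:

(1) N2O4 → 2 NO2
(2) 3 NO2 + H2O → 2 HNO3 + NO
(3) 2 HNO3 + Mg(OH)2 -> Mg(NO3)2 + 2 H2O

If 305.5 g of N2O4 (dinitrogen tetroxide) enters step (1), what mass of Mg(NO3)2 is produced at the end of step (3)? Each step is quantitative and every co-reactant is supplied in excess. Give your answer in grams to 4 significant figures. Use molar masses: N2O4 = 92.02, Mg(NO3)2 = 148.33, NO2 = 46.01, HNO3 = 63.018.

328.3 g

n(N2O4) = 305.5 / 92.02 = 3.3199 mol.
Reaction (1): N2O4→NO2 ratio 1:2 ⇒ n(NO2) = 6.6399 mol.
Reaction (2): NO2→HNO3 ratio 3:2 ⇒ n(HNO3) = 4.4266 mol.
Reaction (3): HNO3→Mg(NO3)2 ratio 2:1 ⇒ n(Mg(NO3)2) = 2.2133 mol.
Mass of Mg(NO3)2 = 2.2133 × 148.33 = 328.30 g.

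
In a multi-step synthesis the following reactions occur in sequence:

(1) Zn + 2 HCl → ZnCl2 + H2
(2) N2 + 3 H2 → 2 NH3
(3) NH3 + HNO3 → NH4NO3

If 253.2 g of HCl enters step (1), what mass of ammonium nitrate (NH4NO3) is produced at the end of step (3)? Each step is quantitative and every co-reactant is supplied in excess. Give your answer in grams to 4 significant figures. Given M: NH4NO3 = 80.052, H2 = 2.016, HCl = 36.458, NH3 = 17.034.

n(HCl) = 253.2 / 36.458 = 6.9450 mol.
Reaction (1): HCl→H2 ratio 2:1 ⇒ n(H2) = 3.4725 mol.
Reaction (2): H2→NH3 ratio 3:2 ⇒ n(NH3) = 2.3150 mol.
Reaction (3): NH3→NH4NO3 ratio 1:1 ⇒ n(NH4NO3) = 2.3150 mol.
Mass of NH4NO3 = 2.3150 × 80.052 = 185.32 g.

185.3 g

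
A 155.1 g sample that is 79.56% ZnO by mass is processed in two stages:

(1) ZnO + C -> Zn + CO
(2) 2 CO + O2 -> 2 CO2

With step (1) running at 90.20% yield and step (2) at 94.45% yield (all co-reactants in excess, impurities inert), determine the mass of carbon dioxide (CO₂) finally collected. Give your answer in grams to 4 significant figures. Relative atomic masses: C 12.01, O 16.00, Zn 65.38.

56.85 g

Pure ZnO = 155.1 × 0.7956 = 123.40 g.
M(ZnO) = 65.38 + 16.00 = 81.38 g/mol.
M(CO2) = 12.01 + 2(16.00) = 44.01 g/mol.
n(ZnO) = 123.40 / 81.38 = 1.5163 mol.
Step 1 (ZnO:CO = 1:1): theoretical n(CO) = 1.5163 mol; at 90.20% yield, n(CO) = 1.3677 mol.
Step 2 (CO:CO2 = 2:2): theoretical n(CO2) = 1.3677 mol, so theoretical mass = 1.3677 × 44.01 = 60.193 g.
At 94.45% yield, actual mass of CO2 = 60.193 × 0.9445 = 56.852 g.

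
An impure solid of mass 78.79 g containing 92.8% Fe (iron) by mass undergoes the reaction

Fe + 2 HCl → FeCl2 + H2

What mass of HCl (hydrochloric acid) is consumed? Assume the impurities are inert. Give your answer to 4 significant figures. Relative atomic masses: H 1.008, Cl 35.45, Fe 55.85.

Mass of pure Fe = 78.79 g × 0.928 = 73.117 g.
M(Fe) = 55.85 g/mol.
M(HCl) = 1.008 + 35.45 = 36.458 g/mol.
n(Fe) = 73.117 g / 55.85 g/mol = 1.3092 mol.
From the equation the Fe:HCl mole ratio is 1:2, so n(HCl) = 1.3092 × 2/1 = 2.6183 mol.
Mass of HCl = 2.6183 mol × 36.458 g/mol = 95.459 g.

95.46 g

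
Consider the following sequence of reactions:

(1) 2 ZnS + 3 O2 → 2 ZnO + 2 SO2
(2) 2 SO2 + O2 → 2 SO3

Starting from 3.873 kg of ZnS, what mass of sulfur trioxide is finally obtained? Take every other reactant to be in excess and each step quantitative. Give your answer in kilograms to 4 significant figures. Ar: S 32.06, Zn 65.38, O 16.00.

M(ZnS) = 65.38 + 32.06 = 97.44 g/mol.
M(SO3) = 32.06 + 3(16.00) = 80.06 g/mol.
3.873 kg = 3873.0 g.
n(ZnS) = 3873.0 / 97.44 = 39.748 mol.
Step 1 gives a 2:2 ratio of ZnS to SO2, so n(SO2) = 39.748 mol.
In step 2 the SO2:SO3 ratio is 2:2, so n(SO3) = 39.748 mol.
Mass of SO3 = 39.748 × 80.06 = 3182.2 g = 3.182 kg.

3.182 kg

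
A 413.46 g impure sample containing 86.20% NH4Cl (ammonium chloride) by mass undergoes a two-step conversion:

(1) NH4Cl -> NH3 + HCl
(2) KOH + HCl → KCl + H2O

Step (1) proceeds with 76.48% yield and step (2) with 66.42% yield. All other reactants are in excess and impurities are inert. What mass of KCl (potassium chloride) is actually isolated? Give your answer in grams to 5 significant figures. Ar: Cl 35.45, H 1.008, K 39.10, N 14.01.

252.32 g

Pure NH4Cl = 413.46 × 0.8620 = 356.403 g.
M(NH4Cl) = 14.01 + 4(1.008) + 35.45 = 53.492 g/mol.
M(KCl) = 39.10 + 35.45 = 74.55 g/mol.
n(NH4Cl) = 356.403 / 53.492 = 6.66273 mol.
Step 1 (NH4Cl:HCl = 1:1): theoretical n(HCl) = 6.66273 mol; at 76.48% yield, n(HCl) = 5.09565 mol.
Step 2 (HCl:KCl = 1:1): theoretical n(KCl) = 5.09565 mol, so theoretical mass = 5.09565 × 74.55 = 379.881 g.
At 66.42% yield, actual mass of KCl = 379.881 × 0.6642 = 252.317 g.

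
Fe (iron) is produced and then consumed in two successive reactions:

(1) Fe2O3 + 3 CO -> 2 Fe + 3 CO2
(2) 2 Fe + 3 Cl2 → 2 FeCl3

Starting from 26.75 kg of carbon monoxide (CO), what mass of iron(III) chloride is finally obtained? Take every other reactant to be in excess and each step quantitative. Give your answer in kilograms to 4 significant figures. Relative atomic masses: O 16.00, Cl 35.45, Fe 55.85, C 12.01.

103.3 kg

M(CO) = 12.01 + 16.00 = 28.01 g/mol.
M(FeCl3) = 55.85 + 3(35.45) = 162.20 g/mol.
26.75 kg = 26750 g.
n(CO) = 26750 / 28.01 = 955.02 mol.
Step 1 gives a 3:2 ratio of CO to Fe, so n(Fe) = 636.68 mol.
In step 2 the Fe:FeCl3 ratio is 2:2, so n(FeCl3) = 636.68 mol.
Mass of FeCl3 = 636.68 × 162.20 = 103270 g = 103.3 kg.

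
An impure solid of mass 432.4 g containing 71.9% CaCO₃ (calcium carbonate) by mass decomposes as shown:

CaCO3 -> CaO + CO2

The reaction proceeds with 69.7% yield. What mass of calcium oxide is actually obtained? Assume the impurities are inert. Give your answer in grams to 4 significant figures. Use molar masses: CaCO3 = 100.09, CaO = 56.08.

Pure CaCO3 available = 432.4 g × 0.719 = 310.90 g.
n(CaCO3) = 310.90 g / 100.09 g/mol = 3.1062 mol.
From the equation the CaCO3:CaO mole ratio is 1:1, so n(CaO) = 3.1062 × 1/1 = 3.1062 mol.
Mass of CaO = 3.1062 mol × 56.08 g/mol = 174.19 g.
Actual mass collected = 174.19 g × 0.697 = 121.41 g.

121.4 g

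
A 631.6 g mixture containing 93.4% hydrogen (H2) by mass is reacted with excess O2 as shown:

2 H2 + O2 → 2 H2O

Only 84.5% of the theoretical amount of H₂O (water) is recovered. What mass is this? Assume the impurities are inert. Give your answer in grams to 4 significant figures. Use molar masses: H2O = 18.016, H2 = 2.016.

Pure H2 available = 631.6 g × 0.934 = 589.91 g.
n(H2) = 589.91 g / 2.016 g/mol = 292.62 mol.
From the equation the H2:H2O mole ratio is 2:2, so n(H2O) = 292.62 × 2/2 = 292.62 mol.
Mass of H2O = 292.62 mol × 18.016 g/mol = 5271.8 g.
Actual mass collected = 5271.8 g × 0.845 = 4454.6 g.

4455 g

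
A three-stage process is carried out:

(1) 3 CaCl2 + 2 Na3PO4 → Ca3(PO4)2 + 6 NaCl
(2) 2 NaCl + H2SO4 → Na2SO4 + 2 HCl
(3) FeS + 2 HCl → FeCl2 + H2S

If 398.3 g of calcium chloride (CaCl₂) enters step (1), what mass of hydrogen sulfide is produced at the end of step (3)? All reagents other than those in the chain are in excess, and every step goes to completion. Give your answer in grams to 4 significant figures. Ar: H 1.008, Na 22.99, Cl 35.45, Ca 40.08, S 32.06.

122.3 g

M(CaCl2) = 40.08 + 2(35.45) = 110.98 g/mol.
M(H2S) = 2(1.008) + 32.06 = 34.076 g/mol.
n(CaCl2) = 398.3 / 110.98 = 3.5889 mol.
Reaction (1): CaCl2→NaCl ratio 3:6 ⇒ n(NaCl) = 7.1779 mol.
Reaction (2): NaCl→HCl ratio 2:2 ⇒ n(HCl) = 7.1779 mol.
Reaction (3): HCl→H2S ratio 2:1 ⇒ n(H2S) = 3.5889 mol.
Mass of H2S = 3.5889 × 34.076 = 122.30 g.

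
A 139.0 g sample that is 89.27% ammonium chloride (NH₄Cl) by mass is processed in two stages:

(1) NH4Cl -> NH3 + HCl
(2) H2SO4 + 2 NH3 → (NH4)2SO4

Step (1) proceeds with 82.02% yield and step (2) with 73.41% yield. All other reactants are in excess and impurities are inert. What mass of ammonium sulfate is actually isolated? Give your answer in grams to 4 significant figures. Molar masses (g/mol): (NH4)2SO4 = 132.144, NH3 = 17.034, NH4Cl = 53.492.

92.28 g

Pure NH4Cl = 139.0 × 0.8927 = 124.09 g.
n(NH4Cl) = 124.09 / 53.492 = 2.3197 mol.
Step 1 (NH4Cl:NH3 = 1:1): theoretical n(NH3) = 2.3197 mol; at 82.02% yield, n(NH3) = 1.9026 mol.
Step 2 (NH3:(NH4)2SO4 = 2:1): theoretical n((NH4)2SO4) = 0.95131 mol, so theoretical mass = 0.95131 × 132.144 = 125.71 g.
At 73.41% yield, actual mass of (NH4)2SO4 = 125.71 × 0.7341 = 92.283 g.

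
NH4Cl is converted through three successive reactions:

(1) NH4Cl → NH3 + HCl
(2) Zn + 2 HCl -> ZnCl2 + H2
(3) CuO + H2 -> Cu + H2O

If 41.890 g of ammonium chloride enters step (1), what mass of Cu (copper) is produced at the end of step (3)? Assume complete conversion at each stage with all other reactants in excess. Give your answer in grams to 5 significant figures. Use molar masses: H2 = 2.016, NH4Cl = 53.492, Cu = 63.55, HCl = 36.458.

24.883 g

n(NH4Cl) = 41.890 / 53.492 = 0.783108 mol.
Reaction (1): NH4Cl→HCl ratio 1:1 ⇒ n(HCl) = 0.783108 mol.
Reaction (2): HCl→H2 ratio 2:1 ⇒ n(H2) = 0.391554 mol.
Reaction (3): H2→Cu ratio 1:1 ⇒ n(Cu) = 0.391554 mol.
Mass of Cu = 0.391554 × 63.55 = 24.8832 g.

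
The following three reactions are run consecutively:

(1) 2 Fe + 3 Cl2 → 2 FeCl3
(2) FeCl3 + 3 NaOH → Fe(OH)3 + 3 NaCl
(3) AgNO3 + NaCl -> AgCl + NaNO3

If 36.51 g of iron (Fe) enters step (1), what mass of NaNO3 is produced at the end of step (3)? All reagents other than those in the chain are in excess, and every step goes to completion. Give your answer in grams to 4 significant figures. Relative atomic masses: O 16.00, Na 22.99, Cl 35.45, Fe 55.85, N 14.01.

166.7 g

M(Fe) = 55.85 g/mol.
M(NaNO3) = 22.99 + 14.01 + 3(16.00) = 85.00 g/mol.
n(Fe) = 36.51 / 55.85 = 0.65372 mol.
Reaction (1): Fe→FeCl3 ratio 2:2 ⇒ n(FeCl3) = 0.65372 mol.
Reaction (2): FeCl3→NaCl ratio 1:3 ⇒ n(NaCl) = 1.9611 mol.
Reaction (3): NaCl→NaNO3 ratio 1:1 ⇒ n(NaNO3) = 1.9611 mol.
Mass of NaNO3 = 1.9611 × 85.00 = 166.70 g.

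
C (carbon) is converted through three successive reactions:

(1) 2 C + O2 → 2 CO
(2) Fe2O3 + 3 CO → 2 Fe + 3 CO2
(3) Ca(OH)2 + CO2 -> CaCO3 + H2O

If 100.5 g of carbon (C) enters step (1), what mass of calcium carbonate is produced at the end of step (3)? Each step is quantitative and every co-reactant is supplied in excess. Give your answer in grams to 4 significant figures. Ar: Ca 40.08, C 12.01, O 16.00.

837.6 g

M(C) = 12.01 g/mol.
M(CaCO3) = 40.08 + 12.01 + 3(16.00) = 100.09 g/mol.
n(C) = 100.5 / 12.01 = 8.3680 mol.
Reaction (1): C→CO ratio 2:2 ⇒ n(CO) = 8.3680 mol.
Reaction (2): CO→CO2 ratio 3:3 ⇒ n(CO2) = 8.3680 mol.
Reaction (3): CO2→CaCO3 ratio 1:1 ⇒ n(CaCO3) = 8.3680 mol.
Mass of CaCO3 = 8.3680 × 100.09 = 837.56 g.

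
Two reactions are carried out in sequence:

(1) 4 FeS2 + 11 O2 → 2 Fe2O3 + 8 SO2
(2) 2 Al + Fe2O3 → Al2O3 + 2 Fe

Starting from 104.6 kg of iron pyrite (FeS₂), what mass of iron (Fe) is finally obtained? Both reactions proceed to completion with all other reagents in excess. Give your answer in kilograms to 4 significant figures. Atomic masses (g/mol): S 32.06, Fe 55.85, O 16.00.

48.69 kg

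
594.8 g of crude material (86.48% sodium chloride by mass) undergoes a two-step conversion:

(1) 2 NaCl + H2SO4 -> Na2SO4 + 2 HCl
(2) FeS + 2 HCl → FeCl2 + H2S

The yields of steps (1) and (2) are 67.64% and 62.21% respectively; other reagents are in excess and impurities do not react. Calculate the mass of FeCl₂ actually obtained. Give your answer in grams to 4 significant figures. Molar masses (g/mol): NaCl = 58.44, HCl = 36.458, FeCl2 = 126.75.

234.7 g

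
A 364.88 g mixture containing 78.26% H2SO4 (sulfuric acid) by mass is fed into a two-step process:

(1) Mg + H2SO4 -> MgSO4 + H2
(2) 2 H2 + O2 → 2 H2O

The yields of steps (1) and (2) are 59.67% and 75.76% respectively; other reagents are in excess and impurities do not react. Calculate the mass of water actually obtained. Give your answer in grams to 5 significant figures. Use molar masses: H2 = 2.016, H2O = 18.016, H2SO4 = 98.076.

23.713 g

Pure H2SO4 = 364.88 × 0.7826 = 285.555 g.
n(H2SO4) = 285.555 / 98.076 = 2.91157 mol.
Step 1 (H2SO4:H2 = 1:1): theoretical n(H2) = 2.91157 mol; at 59.67% yield, n(H2) = 1.73733 mol.
Step 2 (H2:H2O = 2:2): theoretical n(H2O) = 1.73733 mol, so theoretical mass = 1.73733 × 18.016 = 31.2998 g.
At 75.76% yield, actual mass of H2O = 31.2998 × 0.7576 = 23.7127 g.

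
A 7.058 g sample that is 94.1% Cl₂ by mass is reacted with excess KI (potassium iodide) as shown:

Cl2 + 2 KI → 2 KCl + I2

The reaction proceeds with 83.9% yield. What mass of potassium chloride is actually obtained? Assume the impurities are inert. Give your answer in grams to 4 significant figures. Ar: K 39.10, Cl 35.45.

11.72 g

Pure Cl2 available = 7.058 g × 0.941 = 6.6416 g.
M(Cl2) = 2(35.45) = 70.90 g/mol.
M(KCl) = 39.10 + 35.45 = 74.55 g/mol.
n(Cl2) = 6.6416 g / 70.90 g/mol = 0.093675 mol.
From the equation the Cl2:KCl mole ratio is 1:2, so n(KCl) = 0.093675 × 2/1 = 0.18735 mol.
Mass of KCl = 0.18735 mol × 74.55 g/mol = 13.967 g.
Actual mass collected = 13.967 g × 0.839 = 11.718 g.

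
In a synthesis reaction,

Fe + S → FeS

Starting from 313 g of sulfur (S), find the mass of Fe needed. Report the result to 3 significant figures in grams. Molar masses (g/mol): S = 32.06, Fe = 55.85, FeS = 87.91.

n(S) = 313.0 g / 32.06 g/mol = 9.763 mol.
From the equation the S:Fe mole ratio is 1:1, so n(Fe) = 9.763 × 1/1 = 9.763 mol.
Mass of Fe = 9.763 mol × 55.85 g/mol = 545.3 g.

545 g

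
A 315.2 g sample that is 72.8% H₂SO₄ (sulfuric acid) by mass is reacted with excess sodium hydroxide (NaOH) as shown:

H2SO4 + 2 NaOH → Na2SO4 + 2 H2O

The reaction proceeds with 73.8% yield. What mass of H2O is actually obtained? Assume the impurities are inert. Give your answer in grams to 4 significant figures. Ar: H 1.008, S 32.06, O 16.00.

Pure H2SO4 available = 315.2 g × 0.728 = 229.47 g.
M(H2SO4) = 2(1.008) + 32.06 + 4(16.00) = 98.076 g/mol.
M(H2O) = 2(1.008) + 16.00 = 18.016 g/mol.
n(H2SO4) = 229.47 g / 98.076 g/mol = 2.3397 mol.
From the equation the H2SO4:H2O mole ratio is 1:2, so n(H2O) = 2.3397 × 2/1 = 4.6793 mol.
Mass of H2O = 4.6793 mol × 18.016 g/mol = 84.303 g.
Actual mass collected = 84.303 g × 0.738 = 62.216 g.

62.22 g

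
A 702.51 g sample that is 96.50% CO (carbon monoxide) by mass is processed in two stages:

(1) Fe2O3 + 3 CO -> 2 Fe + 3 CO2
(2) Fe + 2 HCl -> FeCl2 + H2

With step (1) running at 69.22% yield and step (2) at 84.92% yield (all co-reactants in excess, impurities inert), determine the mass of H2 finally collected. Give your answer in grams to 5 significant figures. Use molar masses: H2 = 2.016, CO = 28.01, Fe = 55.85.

Pure CO = 702.51 × 0.9650 = 677.922 g.
n(CO) = 677.922 / 28.01 = 24.2029 mol.
Step 1 (CO:Fe = 3:2): theoretical n(Fe) = 16.1352 mol; at 69.22% yield, n(Fe) = 11.1688 mol.
Step 2 (Fe:H2 = 1:1): theoretical n(H2) = 11.1688 mol, so theoretical mass = 11.1688 × 2.016 = 22.5163 g.
At 84.92% yield, actual mass of H2 = 22.5163 × 0.8492 = 19.1209 g.

19.121 g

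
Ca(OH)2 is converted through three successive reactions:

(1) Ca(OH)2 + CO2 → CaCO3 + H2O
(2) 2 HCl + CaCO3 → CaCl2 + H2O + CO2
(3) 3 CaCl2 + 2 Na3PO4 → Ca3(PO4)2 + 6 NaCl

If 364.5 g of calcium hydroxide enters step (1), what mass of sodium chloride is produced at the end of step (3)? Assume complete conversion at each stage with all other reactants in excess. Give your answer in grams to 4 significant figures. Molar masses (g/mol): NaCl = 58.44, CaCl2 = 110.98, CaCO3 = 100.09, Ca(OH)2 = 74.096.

n(Ca(OH)2) = 364.5 / 74.096 = 4.9193 mol.
Reaction (1): Ca(OH)2→CaCO3 ratio 1:1 ⇒ n(CaCO3) = 4.9193 mol.
Reaction (2): CaCO3→CaCl2 ratio 1:1 ⇒ n(CaCl2) = 4.9193 mol.
Reaction (3): CaCl2→NaCl ratio 3:6 ⇒ n(NaCl) = 9.8386 mol.
Mass of NaCl = 9.8386 × 58.44 = 574.97 g.

575.0 g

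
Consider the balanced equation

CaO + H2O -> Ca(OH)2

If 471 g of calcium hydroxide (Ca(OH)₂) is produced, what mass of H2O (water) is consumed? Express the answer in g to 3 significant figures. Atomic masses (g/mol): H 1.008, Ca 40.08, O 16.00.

115 g

M(Ca(OH)2) = 40.08 + 2(16.00) + 2(1.008) = 74.096 g/mol.
M(H2O) = 2(1.008) + 16.00 = 18.016 g/mol.
n(Ca(OH)2) = 471.0 g / 74.096 g/mol = 6.357 mol.
From the equation the Ca(OH)2:H2O mole ratio is 1:1, so n(H2O) = 6.357 × 1/1 = 6.357 mol.
Mass of H2O = 6.357 mol × 18.016 g/mol = 114.5 g.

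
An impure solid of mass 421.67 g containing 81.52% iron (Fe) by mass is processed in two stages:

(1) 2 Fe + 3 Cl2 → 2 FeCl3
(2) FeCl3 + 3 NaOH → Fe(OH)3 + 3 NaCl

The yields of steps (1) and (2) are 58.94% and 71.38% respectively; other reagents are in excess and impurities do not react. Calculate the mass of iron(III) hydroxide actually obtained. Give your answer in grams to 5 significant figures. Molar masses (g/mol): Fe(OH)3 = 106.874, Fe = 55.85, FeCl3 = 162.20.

Pure Fe = 421.67 × 0.8152 = 343.745 g.
n(Fe) = 343.745 / 55.85 = 6.15480 mol.
Step 1 (Fe:FeCl3 = 2:2): theoretical n(FeCl3) = 6.15480 mol; at 58.94% yield, n(FeCl3) = 3.62764 mol.
Step 2 (FeCl3:Fe(OH)3 = 1:1): theoretical n(Fe(OH)3) = 3.62764 mol, so theoretical mass = 3.62764 × 106.874 = 387.700 g.
At 71.38% yield, actual mass of Fe(OH)3 = 387.700 × 0.7138 = 276.740 g.

276.74 g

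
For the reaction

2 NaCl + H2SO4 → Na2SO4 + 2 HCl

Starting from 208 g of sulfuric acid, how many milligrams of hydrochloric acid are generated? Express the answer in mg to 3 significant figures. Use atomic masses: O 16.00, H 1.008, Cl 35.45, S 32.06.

M(H2SO4) = 2(1.008) + 32.06 + 4(16.00) = 98.076 g/mol.
M(HCl) = 1.008 + 35.45 = 36.458 g/mol.
n(H2SO4) = 208.0 g / 98.076 g/mol = 2.121 mol.
From the equation the H2SO4:HCl mole ratio is 1:2, so n(HCl) = 2.121 × 2/1 = 4.242 mol.
Mass of HCl = 4.242 mol × 36.458 g/mol = 154.6 g.
Converting to mg: 154.6 g = 155000 mg.

155000 mg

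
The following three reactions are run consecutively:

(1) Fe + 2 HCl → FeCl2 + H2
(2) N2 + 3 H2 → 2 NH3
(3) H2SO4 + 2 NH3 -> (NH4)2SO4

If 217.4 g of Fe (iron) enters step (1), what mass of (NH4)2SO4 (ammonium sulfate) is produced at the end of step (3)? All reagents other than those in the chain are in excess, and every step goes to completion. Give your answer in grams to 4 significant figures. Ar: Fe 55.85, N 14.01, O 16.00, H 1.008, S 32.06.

M(Fe) = 55.85 g/mol.
M((NH4)2SO4) = 2(14.01) + 8(1.008) + 32.06 + 4(16.00) = 132.144 g/mol.
n(Fe) = 217.4 / 55.85 = 3.8926 mol.
Reaction (1): Fe→H2 ratio 1:1 ⇒ n(H2) = 3.8926 mol.
Reaction (2): H2→NH3 ratio 3:2 ⇒ n(NH3) = 2.5950 mol.
Reaction (3): NH3→(NH4)2SO4 ratio 2:1 ⇒ n((NH4)2SO4) = 1.2975 mol.
Mass of (NH4)2SO4 = 1.2975 × 132.144 = 171.46 g.

171.5 g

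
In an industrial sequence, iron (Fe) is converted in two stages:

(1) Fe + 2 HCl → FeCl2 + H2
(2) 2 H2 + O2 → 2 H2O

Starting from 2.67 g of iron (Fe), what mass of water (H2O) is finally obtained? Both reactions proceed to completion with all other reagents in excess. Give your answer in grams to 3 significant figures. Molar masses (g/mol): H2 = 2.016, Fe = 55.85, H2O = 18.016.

0.861 g

n(Fe) = 2.670 / 55.85 = 0.04781 mol.
Step 1 gives a 1:1 ratio of Fe to H2, so n(H2) = 0.04781 mol.
In step 2 the H2:H2O ratio is 2:2, so n(H2O) = 0.04781 mol.
Mass of H2O = 0.04781 × 18.016 = 0.8613 g.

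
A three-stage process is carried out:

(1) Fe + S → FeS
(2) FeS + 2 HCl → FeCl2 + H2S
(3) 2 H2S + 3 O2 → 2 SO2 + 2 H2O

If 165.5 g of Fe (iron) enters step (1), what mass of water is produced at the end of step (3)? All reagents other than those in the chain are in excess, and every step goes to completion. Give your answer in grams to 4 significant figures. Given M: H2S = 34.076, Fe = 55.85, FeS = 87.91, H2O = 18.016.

53.39 g

n(Fe) = 165.5 / 55.85 = 2.9633 mol.
Reaction (1): Fe→FeS ratio 1:1 ⇒ n(FeS) = 2.9633 mol.
Reaction (2): FeS→H2S ratio 1:1 ⇒ n(H2S) = 2.9633 mol.
Reaction (3): H2S→H2O ratio 2:2 ⇒ n(H2O) = 2.9633 mol.
Mass of H2O = 2.9633 × 18.016 = 53.387 g.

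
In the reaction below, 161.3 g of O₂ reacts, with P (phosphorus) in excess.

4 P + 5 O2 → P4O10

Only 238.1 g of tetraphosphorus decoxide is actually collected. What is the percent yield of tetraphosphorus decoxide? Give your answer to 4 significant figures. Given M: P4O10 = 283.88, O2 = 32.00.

n(O2) = 161.30 g / 32.00 g/mol = 5.0406 mol.
From the equation the O2:P4O10 mole ratio is 5:1, so n(P4O10) = 5.0406 × 1/5 = 1.0081 mol.
Mass of P4O10 = 1.0081 mol × 283.88 g/mol = 286.19 g.
This is the theoretical yield. Percent yield = 238.1 g / 286.19 g × 100% = 83.197%.

83.20 %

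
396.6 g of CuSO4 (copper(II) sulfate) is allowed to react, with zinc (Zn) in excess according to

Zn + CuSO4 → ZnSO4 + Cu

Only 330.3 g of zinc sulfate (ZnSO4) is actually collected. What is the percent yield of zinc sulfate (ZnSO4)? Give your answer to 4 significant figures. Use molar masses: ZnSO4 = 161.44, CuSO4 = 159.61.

82.34 %

n(CuSO4) = 396.60 g / 159.61 g/mol = 2.4848 mol.
From the equation the CuSO4:ZnSO4 mole ratio is 1:1, so n(ZnSO4) = 2.4848 × 1/1 = 2.4848 mol.
Mass of ZnSO4 = 2.4848 mol × 161.44 g/mol = 401.15 g.
This is the theoretical yield. Percent yield = 330.3 g / 401.15 g × 100% = 82.339%.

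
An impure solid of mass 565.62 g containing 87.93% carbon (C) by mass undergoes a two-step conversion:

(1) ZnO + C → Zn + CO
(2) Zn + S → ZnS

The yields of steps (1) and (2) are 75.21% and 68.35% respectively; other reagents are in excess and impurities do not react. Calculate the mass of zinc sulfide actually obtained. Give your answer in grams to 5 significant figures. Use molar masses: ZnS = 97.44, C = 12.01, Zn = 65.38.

2074.3 g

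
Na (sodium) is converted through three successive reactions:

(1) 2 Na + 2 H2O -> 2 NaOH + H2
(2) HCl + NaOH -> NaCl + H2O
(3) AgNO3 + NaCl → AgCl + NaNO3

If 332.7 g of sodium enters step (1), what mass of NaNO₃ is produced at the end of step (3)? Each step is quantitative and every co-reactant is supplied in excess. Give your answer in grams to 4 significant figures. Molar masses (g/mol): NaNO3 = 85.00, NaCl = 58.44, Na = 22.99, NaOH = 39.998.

1230 g

n(Na) = 332.7 / 22.99 = 14.472 mol.
Reaction (1): Na→NaOH ratio 2:2 ⇒ n(NaOH) = 14.472 mol.
Reaction (2): NaOH→NaCl ratio 1:1 ⇒ n(NaCl) = 14.472 mol.
Reaction (3): NaCl→NaNO3 ratio 1:1 ⇒ n(NaNO3) = 14.472 mol.
Mass of NaNO3 = 14.472 × 85.00 = 1230.1 g.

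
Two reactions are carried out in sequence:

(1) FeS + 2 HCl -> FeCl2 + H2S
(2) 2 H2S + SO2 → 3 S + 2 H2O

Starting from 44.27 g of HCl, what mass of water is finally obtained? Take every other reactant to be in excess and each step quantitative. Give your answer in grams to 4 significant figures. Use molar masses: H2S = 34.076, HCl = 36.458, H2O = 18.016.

10.94 g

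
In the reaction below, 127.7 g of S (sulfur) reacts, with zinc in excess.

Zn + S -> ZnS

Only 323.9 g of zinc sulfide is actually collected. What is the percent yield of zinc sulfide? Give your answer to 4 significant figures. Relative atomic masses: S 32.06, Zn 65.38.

M(S) = 32.06 g/mol.
M(ZnS) = 65.38 + 32.06 = 97.44 g/mol.
n(S) = 127.70 g / 32.06 g/mol = 3.9832 mol.
From the equation the S:ZnS mole ratio is 1:1, so n(ZnS) = 3.9832 × 1/1 = 3.9832 mol.
Mass of ZnS = 3.9832 mol × 97.44 g/mol = 388.12 g.
This is the theoretical yield. Percent yield = 323.9 g / 388.12 g × 100% = 83.454%.

83.45 %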